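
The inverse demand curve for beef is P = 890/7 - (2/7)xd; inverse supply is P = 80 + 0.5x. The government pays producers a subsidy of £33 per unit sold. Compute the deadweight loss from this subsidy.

Pre-subsidy: 890/7 - (2/7)x = 80 + 0.5x gives x* = 60 and P* = 110.
With the subsidy, sellers receive Ps = Pb + 33 for each unit, where Pb is the price buyers pay.
On the curves, Pb = 890/7 - (2/7)x and Ps = 80 + 0.5x; the wedge Ps − Pb = 33 gives 80 + 0.5x − (890/7 - (2/7)x) = 33, so x' = 102.
Then Pb = 890/7 − (2/7)·102 = 98 and Ps = 80 + 0.5·102 = 131.
The subsidy expands output by 102 − 60 = 42 past the efficient level; on those units the gap between marginal cost and willingness to pay runs from 0 up to 33.
DWL = ½ × 33 × 42 = 693.

Deadweight loss = £693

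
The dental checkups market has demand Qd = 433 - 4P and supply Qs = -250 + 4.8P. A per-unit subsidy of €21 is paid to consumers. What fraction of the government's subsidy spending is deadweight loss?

DWL / government spending = 63/463

Pre-subsidy: 433 - 4P = -250 + 4.8P gives P* = 3415/44, Q* = 1348/11.
With the rebate, buyers effectively pay Pb = Ps − 21, where Ps is the price sellers receive.
Demand in terms of Ps becomes Qd = 433 − 4(Ps − 21) = 517 - 4Ps. Setting this equal to supply: 517 - 4Ps = -250 + 4.8Ps, so Ps = 3835/44.
Buyers pay Pb = 3835/44 − 21 = 2911/44; Q' = -250 + 4.8·(3835/44) = 1852/11.
ΔCS = ½(1348/11 + 1852/11)(3415/44 − 2911/44) = 201600/121; ΔPS = ½(1348/11 + 1852/11)(3835/44 − 3415/44) = 168000/121.
Government spending = 21 × 1852/11 = 38892/11.
DWL = ½ × 21 × (1852/11 − 1348/11) = 5292/11; fraction = (5292/11) / (38892/11) = 63/463.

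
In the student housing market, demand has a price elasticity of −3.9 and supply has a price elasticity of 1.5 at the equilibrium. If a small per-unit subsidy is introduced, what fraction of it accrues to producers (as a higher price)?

Producer share = 13/18

For a small subsidy around the equilibrium, the benefit split depends on the relative slopes, which at a point are proportional to the elasticities.
Buyer share = εs/(εs + |εd|) = 1.5/(1.5 + 3.9) = 5/18; seller share = |εd|/(εs + |εd|) = 13/18.
So producers capture 13/18 of the subsidy.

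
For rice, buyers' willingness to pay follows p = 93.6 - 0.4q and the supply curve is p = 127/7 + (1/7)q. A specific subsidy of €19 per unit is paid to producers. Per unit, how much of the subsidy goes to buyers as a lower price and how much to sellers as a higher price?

Buyers gain €14 per unit; sellers gain €5 per unit

Pre-subsidy: 93.6 - 0.4q = 127/7 + (1/7)q gives q* = 139 and p* = 38.
With the subsidy, sellers receive ps = pb + 19 for each unit, where pb is the price buyers pay.
On the curves, pb = 93.6 - 0.4q and ps = 127/7 + (1/7)q; the wedge ps − pb = 19 gives 127/7 + (1/7)q − (93.6 - 0.4q) = 19, so q' = 174.
Then pb = 93.6 − 0.4·174 = 24 and ps = 127/7 + (1/7)·174 = 43.
Buyers' price falls by p* − pb = 38 − 24 = 14; sellers' price rises by ps − p* = 43 − 38 = 5.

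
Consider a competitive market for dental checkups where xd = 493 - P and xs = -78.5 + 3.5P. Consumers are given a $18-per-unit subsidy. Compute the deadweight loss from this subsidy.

Deadweight loss = $126

Pre-subsidy: 493 - P = -78.5 + 3.5P gives P* = 127, x* = 366.
With the rebate, buyers effectively pay Pb = Ps − 18, where Ps is the price sellers receive.
Demand in terms of Ps becomes xd = 493 − 1(Ps − 18) = 511 - Ps. Setting this equal to supply: 511 - Ps = -78.5 + 3.5Ps, so Ps = 131.
Buyers pay Pb = 131 − 18 = 113; x' = -78.5 + 3.5·131 = 380.
The subsidy expands output by 380 − 366 = 14 past the efficient level; on those units the gap between marginal cost and willingness to pay runs from 0 up to 18.
DWL = ½ × 18 × 14 = 126.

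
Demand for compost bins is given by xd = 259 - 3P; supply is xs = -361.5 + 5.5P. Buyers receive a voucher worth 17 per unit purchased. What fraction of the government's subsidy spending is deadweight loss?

Pre-subsidy: 259 - 3P = -361.5 + 5.5P gives P* = 73, x* = 40.
With the rebate, buyers effectively pay Pb = Ps − 17, where Ps is the price sellers receive.
Demand in terms of Ps becomes xd = 259 − 3(Ps − 17) = 310 - 3Ps. Setting this equal to supply: 310 - 3Ps = -361.5 + 5.5Ps, so Ps = 79.
Buyers pay Pb = 79 − 17 = 62; x' = -361.5 + 5.5·79 = 73.
ΔCS = ½(40 + 73)(73 − 62) = 621.5; ΔPS = ½(40 + 73)(79 − 73) = 339.
Government spending = 17 × 73 = 1241.
DWL = ½ × 17 × (73 − 40) = 280.5; fraction = 280.5 / 1241 = 33/146.

DWL / government spending = 33/146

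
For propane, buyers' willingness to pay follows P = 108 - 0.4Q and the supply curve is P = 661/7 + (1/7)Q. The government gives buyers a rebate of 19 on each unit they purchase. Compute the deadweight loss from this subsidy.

Pre-subsidy: 108 - 0.4Q = 661/7 + (1/7)Q gives Q* = 25 and P* = 98.
With the rebate, buyers effectively pay Pb = Ps − 19, where Ps is the price sellers receive.
On the curves, Pb = 108 - 0.4Q and Ps = 661/7 + (1/7)Q; the wedge Ps − Pb = 19 gives 661/7 + (1/7)Q − (108 - 0.4Q) = 19, so Q' = 60.
Then Pb = 108 − 0.4·60 = 84 and Ps = 661/7 + (1/7)·60 = 103.
The subsidy expands output by 60 − 25 = 35 past the efficient level; on those units the gap between marginal cost and willingness to pay runs from 0 up to 19.
DWL = ½ × 19 × 35 = 332.5.

Deadweight loss = 332.5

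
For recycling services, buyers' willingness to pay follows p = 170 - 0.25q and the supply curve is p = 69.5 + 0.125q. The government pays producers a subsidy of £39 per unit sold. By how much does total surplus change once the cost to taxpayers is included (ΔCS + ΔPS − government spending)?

Net change in total surplus = -£2028

Pre-subsidy: 170 - 0.25q = 69.5 + 0.125q gives q* = 268 and p* = 103.
With the subsidy, sellers receive ps = pb + 39 for each unit, where pb is the price buyers pay.
On the curves, pb = 170 - 0.25q and ps = 69.5 + 0.125q; the wedge ps − pb = 39 gives 69.5 + 0.125q − (170 - 0.25q) = 39, so q' = 372.
Then pb = 170 − 0.25·372 = 77 and ps = 69.5 + 0.125·372 = 116.
ΔCS = ½(268 + 372)(103 − 77) = 8320; ΔPS = ½(268 + 372)(116 − 103) = 4160.
Government spending = 39 × 372 = 14508.
Net change = 8320 + 4160 − 14508 = -2028. The loss equals the DWL triangle ½·39·104.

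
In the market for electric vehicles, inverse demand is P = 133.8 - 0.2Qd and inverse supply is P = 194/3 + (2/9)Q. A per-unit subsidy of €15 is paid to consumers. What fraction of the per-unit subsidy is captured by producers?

Pre-subsidy: 133.8 - 0.2Q = 194/3 + (2/9)Q gives Q* = 3111/19 and P* = 1920/19.
With the rebate, buyers effectively pay Pb = Ps − 15, where Ps is the price sellers receive.
On the curves, Pb = 133.8 - 0.2Q and Ps = 194/3 + (2/9)Q; the wedge Ps − Pb = 15 gives 194/3 + (2/9)Q − (133.8 - 0.2Q) = 15, so Q' = 3786/19.
Then Pb = 133.8 − 0.2·(3786/19) = 1785/19 and Ps = 194/3 + (2/9)·(3786/19) = 2070/19.
Buyers' price falls by P* − Pb = 1920/19 − 1785/19 = 135/19; sellers' price rises by Ps − P* = 2070/19 − 1920/19 = 150/19.
So producers capture (150/19)/15 = 10/19 of each unit of subsidy.

Producer share = 10/19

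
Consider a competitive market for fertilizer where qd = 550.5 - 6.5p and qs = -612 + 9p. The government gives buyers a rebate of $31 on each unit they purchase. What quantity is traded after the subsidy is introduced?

q' = 180

Pre-subsidy: 550.5 - 6.5p = -612 + 9p gives p* = 75, q* = 63.
With the rebate, buyers effectively pay pb = ps − 31, where ps is the price sellers receive.
Demand in terms of ps becomes qd = 550.5 − 6.5(ps − 31) = 752 - 6.5ps. Setting this equal to supply: 752 - 6.5ps = -612 + 9ps, so ps = 88.
Buyers pay pb = 88 − 31 = 57; q' = -612 + 9·88 = 180.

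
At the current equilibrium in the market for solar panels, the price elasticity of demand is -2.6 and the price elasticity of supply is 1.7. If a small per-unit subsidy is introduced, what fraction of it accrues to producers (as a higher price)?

Producer share = 26/43

For a small subsidy around the equilibrium, the benefit split depends on the relative slopes, which at a point are proportional to the elasticities.
Buyer share = εs/(εs + |εd|) = 1.7/(1.7 + 2.6) = 17/43; seller share = |εd|/(εs + |εd|) = 26/43.
So producers capture 26/43 of the subsidy.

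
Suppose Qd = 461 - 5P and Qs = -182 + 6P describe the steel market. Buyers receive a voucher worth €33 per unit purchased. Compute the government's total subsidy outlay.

Government cost = €8538

Pre-subsidy: 461 - 5P = -182 + 6P gives P* = 643/11, Q* = 1856/11.
With the rebate, buyers effectively pay Pb = Ps − 33, where Ps is the price sellers receive.
Demand in terms of Ps becomes Qd = 461 − 5(Ps − 33) = 626 - 5Ps. Setting this equal to supply: 626 - 5Ps = -182 + 6Ps, so Ps = 808/11.
Buyers pay Pb = 808/11 − 33 = 445/11; Q' = -182 + 6·(808/11) = 2846/11.
Government outlay = subsidy × quantity = 33 × 2846/11 = 8538.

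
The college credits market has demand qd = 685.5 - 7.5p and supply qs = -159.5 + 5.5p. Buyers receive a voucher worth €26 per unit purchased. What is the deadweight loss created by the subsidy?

Deadweight loss = €1072.5

Pre-subsidy: 685.5 - 7.5p = -159.5 + 5.5p gives p* = 65, q* = 198.
With the rebate, buyers effectively pay pb = ps − 26, where ps is the price sellers receive.
Demand in terms of ps becomes qd = 685.5 − 7.5(ps − 26) = 880.5 - 7.5ps. Setting this equal to supply: 880.5 - 7.5ps = -159.5 + 5.5ps, so ps = 80.
Buyers pay pb = 80 − 26 = 54; q' = -159.5 + 5.5·80 = 280.5.
The subsidy expands output by 280.5 − 198 = 82.5 past the efficient level; on those units the gap between marginal cost and willingness to pay runs from 0 up to 26.
DWL = ½ × 26 × 82.5 = 1072.5.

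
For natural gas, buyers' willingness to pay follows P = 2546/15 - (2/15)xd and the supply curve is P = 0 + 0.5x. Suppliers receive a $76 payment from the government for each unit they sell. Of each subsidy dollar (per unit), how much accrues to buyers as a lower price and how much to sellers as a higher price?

Pre-subsidy: 2546/15 - (2/15)x = 0 + 0.5x gives x* = 268 and P* = 134.
With the subsidy, sellers receive Ps = Pb + 76 for each unit, where Pb is the price buyers pay.
On the curves, Pb = 2546/15 - (2/15)x and Ps = 0 + 0.5x; the wedge Ps − Pb = 76 gives 0 + 0.5x − (2546/15 - (2/15)x) = 76, so x' = 388.
Then Pb = 2546/15 − (2/15)·388 = 118 and Ps = 0 + 0.5·388 = 194.
Buyers' price falls by P* − Pb = 134 − 118 = 16; sellers' price rises by Ps − P* = 194 − 134 = 60.

Buyers gain $16 per unit; sellers gain $60 per unit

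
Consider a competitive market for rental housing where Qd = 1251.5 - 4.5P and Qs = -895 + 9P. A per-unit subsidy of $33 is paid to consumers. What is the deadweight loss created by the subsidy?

Deadweight loss = $1633.5

Pre-subsidy: 1251.5 - 4.5P = -895 + 9P gives P* = 159, Q* = 536.
With the rebate, buyers effectively pay Pb = Ps − 33, where Ps is the price sellers receive.
Demand in terms of Ps becomes Qd = 1251.5 − 4.5(Ps − 33) = 1400 - 4.5Ps. Setting this equal to supply: 1400 - 4.5Ps = -895 + 9Ps, so Ps = 170.
Buyers pay Pb = 170 − 33 = 137; Q' = -895 + 9·170 = 635.
The subsidy expands output by 635 − 536 = 99 past the efficient level; on those units the gap between marginal cost and willingness to pay runs from 0 up to 33.
DWL = ½ × 33 × 99 = 1633.5.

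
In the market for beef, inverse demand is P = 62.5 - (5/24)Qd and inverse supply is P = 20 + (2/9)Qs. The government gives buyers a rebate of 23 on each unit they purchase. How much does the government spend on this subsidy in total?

Government cost = 108468/31

Pre-subsidy: 62.5 - (5/24)Q = 20 + (2/9)Q gives Q* = 3060/31 and P* = 1300/31.
With the rebate, buyers effectively pay Pb = Ps − 23, where Ps is the price sellers receive.
On the curves, Pb = 62.5 - (5/24)Q and Ps = 20 + (2/9)Q; the wedge Ps − Pb = 23 gives 20 + (2/9)Q − (62.5 - (5/24)Q) = 23, so Q' = 4716/31.
Then Pb = 62.5 − (5/24)·(4716/31) = 955/31 and Ps = 20 + (2/9)·(4716/31) = 1668/31.
Government outlay = subsidy × quantity = 23 × 4716/31 = 108468/31.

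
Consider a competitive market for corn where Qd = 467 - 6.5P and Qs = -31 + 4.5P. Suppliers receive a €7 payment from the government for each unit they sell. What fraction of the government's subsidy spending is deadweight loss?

DWL / government spending = 819/16838

Pre-subsidy: 467 - 6.5P = -31 + 4.5P gives P* = 498/11, Q* = 1900/11.
With the subsidy, sellers receive Ps = Pb + 7 for each unit, where Pb is the price buyers pay.
Supply in terms of Pb becomes Qs = -31 + 4.5(Pb + 7) = 0.5 + 4.5Pb. Setting this equal to demand: 467 - 6.5Pb = 0.5 + 4.5Pb, so Pb = 933/22.
Sellers receive Ps = 933/22 + 7 = 1087/22; Q' = 467 − 6.5·(933/22) = 8419/44.
ΔCS = ½(1900/11 + 8419/44)(498/11 − 933/22) = 1009197/1936; ΔPS = ½(1900/11 + 8419/44)(1087/22 − 498/11) = 1457729/1936.
Government spending = 7 × 8419/44 = 58933/44.
DWL = ½ × 7 × (8419/44 − 1900/11) = 5733/88; fraction = (5733/88) / (58933/44) = 819/16838.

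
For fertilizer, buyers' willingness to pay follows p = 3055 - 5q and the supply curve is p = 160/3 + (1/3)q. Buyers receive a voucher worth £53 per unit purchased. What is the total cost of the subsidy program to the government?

Government cost = £30355.75

Pre-subsidy: 3055 - 5q = 160/3 + (1/3)q gives q* = 562.8125 and p* = 240.9375.
With the rebate, buyers effectively pay pb = ps − 53, where ps is the price sellers receive.
On the curves, pb = 3055 - 5q and ps = 160/3 + (1/3)q; the wedge ps − pb = 53 gives 160/3 + (1/3)q − (3055 - 5q) = 53, so q' = 572.75.
Then pb = 3055 − 5·572.75 = 191.25 and ps = 160/3 + (1/3)·572.75 = 244.25.
Government outlay = subsidy × quantity = 53 × 572.75 = 30355.75.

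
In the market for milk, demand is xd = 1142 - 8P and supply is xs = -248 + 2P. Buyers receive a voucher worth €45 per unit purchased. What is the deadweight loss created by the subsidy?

Pre-subsidy: 1142 - 8P = -248 + 2P gives P* = 139, x* = 30.
With the rebate, buyers effectively pay Pb = Ps − 45, where Ps is the price sellers receive.
Demand in terms of Ps becomes xd = 1142 − 8(Ps − 45) = 1502 - 8Ps. Setting this equal to supply: 1502 - 8Ps = -248 + 2Ps, so Ps = 175.
Buyers pay Pb = 175 − 45 = 130; x' = -248 + 2·175 = 102.
The subsidy expands output by 102 − 30 = 72 past the efficient level; on those units the gap between marginal cost and willingness to pay runs from 0 up to 45.
DWL = ½ × 45 × 72 = 1620.

Deadweight loss = €1620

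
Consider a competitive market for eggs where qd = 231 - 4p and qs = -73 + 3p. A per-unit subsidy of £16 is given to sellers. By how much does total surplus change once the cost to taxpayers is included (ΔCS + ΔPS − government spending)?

Net change in total surplus = -1536/7

Pre-subsidy: 231 - 4p = -73 + 3p gives p* = 304/7, q* = 401/7.
With the subsidy, sellers receive ps = pb + 16 for each unit, where pb is the price buyers pay.
Supply in terms of pb becomes qs = -73 + 3(pb + 16) = -25 + 3pb. Setting this equal to demand: 231 - 4pb = -25 + 3pb, so pb = 256/7.
Sellers receive ps = 256/7 + 16 = 368/7; q' = 231 − 4·(256/7) = 593/7.
ΔCS = ½(401/7 + 593/7)(304/7 − 256/7) = 3408/7; ΔPS = ½(401/7 + 593/7)(368/7 − 304/7) = 4544/7.
Government spending = 16 × 593/7 = 9488/7.
Net change = 3408/7 + 4544/7 − 9488/7 = -1536/7. The loss equals the DWL triangle ½·16·192/7.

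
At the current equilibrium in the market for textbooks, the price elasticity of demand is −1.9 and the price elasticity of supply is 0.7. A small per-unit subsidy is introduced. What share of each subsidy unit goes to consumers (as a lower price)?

For a small subsidy around the equilibrium, the benefit split depends on the relative slopes, which at a point are proportional to the elasticities.
Buyer share = εs/(εs + |εd|) = 0.7/(0.7 + 1.9) = 7/26; seller share = |εd|/(εs + |εd|) = 19/26.

Consumer share = 7/26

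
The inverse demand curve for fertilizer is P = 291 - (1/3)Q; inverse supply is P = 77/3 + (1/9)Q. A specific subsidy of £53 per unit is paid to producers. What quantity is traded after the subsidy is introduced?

Q' = 716.25

Pre-subsidy: 291 - (1/3)Q = 77/3 + (1/9)Q gives Q* = 597 and P* = 92.
With the subsidy, sellers receive Ps = Pb + 53 for each unit, where Pb is the price buyers pay.
On the curves, Pb = 291 - (1/3)Q and Ps = 77/3 + (1/9)Q; the wedge Ps − Pb = 53 gives 77/3 + (1/9)Q − (291 - (1/3)Q) = 53, so Q' = 716.25.
Then Pb = 291 − (1/3)·716.25 = 52.25 and Ps = 77/3 + (1/9)·716.25 = 105.25.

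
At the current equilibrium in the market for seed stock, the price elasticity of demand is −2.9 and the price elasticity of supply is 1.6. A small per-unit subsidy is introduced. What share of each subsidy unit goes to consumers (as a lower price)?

For a small subsidy around the equilibrium, the benefit split depends on the relative slopes, which at a point are proportional to the elasticities.
Buyer share = εs/(εs + |εd|) = 1.6/(1.6 + 2.9) = 16/45; seller share = |εd|/(εs + |εd|) = 29/45.

Consumer share = 16/45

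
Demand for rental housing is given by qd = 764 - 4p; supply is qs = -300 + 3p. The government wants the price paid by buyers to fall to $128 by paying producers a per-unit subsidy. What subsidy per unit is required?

At a buyer price of 128, quantity demanded is 764 − 4·128 = 252.
Sellers supply 252 only when they receive ps with -300 + 3·ps = 252, i.e. ps = 184.
s = ps − pb = 184 − 128 = 56.

Required subsidy s = $56 per unit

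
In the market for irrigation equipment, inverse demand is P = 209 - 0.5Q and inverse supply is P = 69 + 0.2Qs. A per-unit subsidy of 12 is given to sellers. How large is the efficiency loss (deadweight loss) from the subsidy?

Pre-subsidy: 209 - 0.5Q = 69 + 0.2Q gives Q* = 200 and P* = 109.
With the subsidy, sellers receive Ps = Pb + 12 for each unit, where Pb is the price buyers pay.
On the curves, Pb = 209 - 0.5Q and Ps = 69 + 0.2Q; the wedge Ps − Pb = 12 gives 69 + 0.2Q − (209 - 0.5Q) = 12, so Q' = 1520/7.
Then Pb = 209 − 0.5·(1520/7) = 703/7 and Ps = 69 + 0.2·(1520/7) = 787/7.
The subsidy expands output by 1520/7 − 200 = 120/7 past the efficient level; on those units the gap between marginal cost and willingness to pay runs from 0 up to 12.
DWL = ½ × 12 × 120/7 = 720/7.

Deadweight loss = 720/7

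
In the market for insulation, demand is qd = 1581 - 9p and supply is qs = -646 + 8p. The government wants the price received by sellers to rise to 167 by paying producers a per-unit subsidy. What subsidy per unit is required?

At a seller price of 167, quantity supplied is -646 + 8·167 = 690.
Buyers absorb 690 only when they pay pb with 1581 − 9·pb = 690, i.e. pb = 99.
s = ps − pb = 167 − 99 = 68.

Required subsidy s = 68 per unit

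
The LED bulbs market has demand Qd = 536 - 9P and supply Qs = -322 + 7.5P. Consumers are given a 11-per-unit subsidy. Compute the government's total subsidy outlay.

Government cost = 1243

Pre-subsidy: 536 - 9P = -322 + 7.5P gives P* = 52, Q* = 68.
With the rebate, buyers effectively pay Pb = Ps − 11, where Ps is the price sellers receive.
Demand in terms of Ps becomes Qd = 536 − 9(Ps − 11) = 635 - 9Ps. Setting this equal to supply: 635 - 9Ps = -322 + 7.5Ps, so Ps = 58.
Buyers pay Pb = 58 − 11 = 47; Q' = -322 + 7.5·58 = 113.
Government outlay = subsidy × quantity = 11 × 113 = 1243.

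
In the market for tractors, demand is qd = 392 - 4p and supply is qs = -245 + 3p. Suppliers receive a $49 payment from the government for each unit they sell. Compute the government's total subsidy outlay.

Pre-subsidy: 392 - 4p = -245 + 3p gives p* = 91, q* = 28.
With the subsidy, sellers receive ps = pb + 49 for each unit, where pb is the price buyers pay.
Supply in terms of pb becomes qs = -245 + 3(pb + 49) = -98 + 3pb. Setting this equal to demand: 392 - 4pb = -98 + 3pb, so pb = 70.
Sellers receive ps = 70 + 49 = 119; q' = 392 − 4·70 = 112.
Government outlay = subsidy × quantity = 49 × 112 = 5488.

Government cost = $5488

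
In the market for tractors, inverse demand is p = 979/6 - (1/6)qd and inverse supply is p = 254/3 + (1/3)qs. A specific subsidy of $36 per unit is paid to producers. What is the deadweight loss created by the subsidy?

Pre-subsidy: 979/6 - (1/6)q = 254/3 + (1/3)q gives q* = 157 and p* = 137.
With the subsidy, sellers receive ps = pb + 36 for each unit, where pb is the price buyers pay.
On the curves, pb = 979/6 - (1/6)q and ps = 254/3 + (1/3)q; the wedge ps − pb = 36 gives 254/3 + (1/3)q − (979/6 - (1/6)q) = 36, so q' = 229.
Then pb = 979/6 − (1/6)·229 = 125 and ps = 254/3 + (1/3)·229 = 161.
The subsidy expands output by 229 − 157 = 72 past the efficient level; on those units the gap between marginal cost and willingness to pay runs from 0 up to 36.
DWL = ½ × 36 × 72 = 1296.

Deadweight loss = $1296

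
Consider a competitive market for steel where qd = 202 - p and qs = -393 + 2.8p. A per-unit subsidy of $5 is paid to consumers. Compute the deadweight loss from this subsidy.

Deadweight loss = 175/19

Pre-subsidy: 202 - p = -393 + 2.8p gives p* = 2975/19, q* = 863/19.
With the rebate, buyers effectively pay pb = ps − 5, where ps is the price sellers receive.
Demand in terms of ps becomes qd = 202 − 1(ps − 5) = 207 - ps. Setting this equal to supply: 207 - ps = -393 + 2.8ps, so ps = 3000/19.
Buyers pay pb = 3000/19 − 5 = 2905/19; q' = -393 + 2.8·(3000/19) = 933/19.
The subsidy expands output by 933/19 − 863/19 = 70/19 past the efficient level; on those units the gap between marginal cost and willingness to pay runs from 0 up to 5.
DWL = ½ × 5 × 70/19 = 175/19.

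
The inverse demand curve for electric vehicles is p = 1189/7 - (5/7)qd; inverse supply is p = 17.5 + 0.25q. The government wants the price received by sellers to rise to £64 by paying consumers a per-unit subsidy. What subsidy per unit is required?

At a seller price of 64, quantity supplied is -70 + 4·64 = 186.
Buyers absorb 186 only when they pay pb = 1189/7 − (5/7)·186 = 37.
s = ps − pb = 64 − 37 = 27.

Required subsidy s = £27 per unit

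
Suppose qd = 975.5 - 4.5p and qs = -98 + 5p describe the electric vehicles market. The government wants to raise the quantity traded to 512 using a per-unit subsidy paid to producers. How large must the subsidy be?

At q = 512, invert demand for the buyer price: pb = (975.5 − 512)/4.5 = 103; invert supply for the seller price: ps = (512 − (-98))/5 = 122.
The subsidy must fill the gap: s = ps − pb = 122 − 103 = 19.

Required subsidy s = 19 per unit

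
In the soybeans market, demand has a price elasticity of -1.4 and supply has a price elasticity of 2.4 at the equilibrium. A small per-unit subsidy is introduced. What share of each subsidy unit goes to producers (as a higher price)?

For a small subsidy around the equilibrium, the benefit split depends on the relative slopes, which at a point are proportional to the elasticities.
Buyer share = εs/(εs + |εd|) = 2.4/(2.4 + 1.4) = 12/19; seller share = |εd|/(εs + |εd|) = 7/19.
So producers capture 7/19 of the subsidy.

Producer share = 7/19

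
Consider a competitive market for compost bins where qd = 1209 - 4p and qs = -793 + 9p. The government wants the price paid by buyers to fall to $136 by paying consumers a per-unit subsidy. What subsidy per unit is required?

Required subsidy s = $26 per unit

At a buyer price of 136, quantity demanded is 1209 − 4·136 = 665.
Sellers supply 665 only when they receive ps with -793 + 9·ps = 665, i.e. ps = 162.
s = ps − pb = 162 − 136 = 26.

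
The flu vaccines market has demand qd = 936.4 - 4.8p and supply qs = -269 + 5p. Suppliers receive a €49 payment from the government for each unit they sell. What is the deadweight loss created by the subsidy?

Deadweight loss = €2940

Pre-subsidy: 936.4 - 4.8p = -269 + 5p gives p* = 123, q* = 346.
With the subsidy, sellers receive ps = pb + 49 for each unit, where pb is the price buyers pay.
Supply in terms of pb becomes qs = -269 + 5(pb + 49) = -24 + 5pb. Setting this equal to demand: 936.4 - 4.8pb = -24 + 5pb, so pb = 98.
Sellers receive ps = 98 + 49 = 147; q' = 936.4 − 4.8·98 = 466.
The subsidy expands output by 466 − 346 = 120 past the efficient level; on those units the gap between marginal cost and willingness to pay runs from 0 up to 49.
DWL = ½ × 49 × 120 = 2940.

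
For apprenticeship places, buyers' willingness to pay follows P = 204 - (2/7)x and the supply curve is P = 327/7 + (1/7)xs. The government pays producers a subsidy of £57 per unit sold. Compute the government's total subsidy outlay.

Government cost = £28500

Pre-subsidy: 204 - (2/7)x = 327/7 + (1/7)x gives x* = 367 and P* = 694/7.
With the subsidy, sellers receive Ps = Pb + 57 for each unit, where Pb is the price buyers pay.
On the curves, Pb = 204 - (2/7)x and Ps = 327/7 + (1/7)x; the wedge Ps − Pb = 57 gives 327/7 + (1/7)x − (204 - (2/7)x) = 57, so x' = 500.
Then Pb = 204 − (2/7)·500 = 428/7 and Ps = 327/7 + (1/7)·500 = 827/7.
Government outlay = subsidy × quantity = 57 × 500 = 28500.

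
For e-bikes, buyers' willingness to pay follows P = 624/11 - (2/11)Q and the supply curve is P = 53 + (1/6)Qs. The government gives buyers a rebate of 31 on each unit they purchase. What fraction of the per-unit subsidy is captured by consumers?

Pre-subsidy: 624/11 - (2/11)Q = 53 + (1/6)Q gives Q* = 246/23 and P* = 1260/23.
With the rebate, buyers effectively pay Pb = Ps − 31, where Ps is the price sellers receive.
On the curves, Pb = 624/11 - (2/11)Q and Ps = 53 + (1/6)Q; the wedge Ps − Pb = 31 gives 53 + (1/6)Q − (624/11 - (2/11)Q) = 31, so Q' = 2292/23.
Then Pb = 624/11 − (2/11)·(2292/23) = 888/23 and Ps = 53 + (1/6)·(2292/23) = 1601/23.
Buyers' price falls by P* − Pb = 1260/23 − 888/23 = 372/23; sellers' price rises by Ps − P* = 1601/23 − 1260/23 = 341/23.
So consumers capture (372/23)/31 = 12/23 of each unit of subsidy.

Consumer share = 12/23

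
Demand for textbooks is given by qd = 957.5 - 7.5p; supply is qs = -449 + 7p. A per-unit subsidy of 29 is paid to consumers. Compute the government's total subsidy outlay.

Pre-subsidy: 957.5 - 7.5p = -449 + 7p gives p* = 97, q* = 230.
With the rebate, buyers effectively pay pb = ps − 29, where ps is the price sellers receive.
Demand in terms of ps becomes qd = 957.5 − 7.5(ps − 29) = 1175 - 7.5ps. Setting this equal to supply: 1175 - 7.5ps = -449 + 7ps, so ps = 112.
Buyers pay pb = 112 − 29 = 83; q' = -449 + 7·112 = 335.
Government outlay = subsidy × quantity = 29 × 335 = 9715.

Government cost = 9715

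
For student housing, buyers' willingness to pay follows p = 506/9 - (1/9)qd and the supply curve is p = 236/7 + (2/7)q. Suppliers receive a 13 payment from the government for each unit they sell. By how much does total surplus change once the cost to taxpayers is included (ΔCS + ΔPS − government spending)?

Net change in total surplus = -212.94

Pre-subsidy: 506/9 - (1/9)q = 236/7 + (2/7)q gives q* = 56.72 and p* = 49.92.
With the subsidy, sellers receive ps = pb + 13 for each unit, where pb is the price buyers pay.
On the curves, pb = 506/9 - (1/9)q and ps = 236/7 + (2/7)q; the wedge ps − pb = 13 gives 236/7 + (2/7)q − (506/9 - (1/9)q) = 13, so q' = 89.48.
Then pb = 506/9 − (1/9)·89.48 = 46.28 and ps = 236/7 + (2/7)·89.48 = 59.28.
ΔCS = ½(56.72 + 89.48)(49.92 − 46.28) = 266.084; ΔPS = ½(56.72 + 89.48)(59.28 − 49.92) = 684.216.
Government spending = 13 × 89.48 = 1163.24.
Net change = 266.084 + 684.216 − 1163.24 = -212.94. The loss equals the DWL triangle ½·13·32.76.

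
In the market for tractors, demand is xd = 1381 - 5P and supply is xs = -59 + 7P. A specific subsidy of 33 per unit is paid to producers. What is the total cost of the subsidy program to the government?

Pre-subsidy: 1381 - 5P = -59 + 7P gives P* = 120, x* = 781.
With the subsidy, sellers receive Ps = Pb + 33 for each unit, where Pb is the price buyers pay.
Supply in terms of Pb becomes xs = -59 + 7(Pb + 33) = 172 + 7Pb. Setting this equal to demand: 1381 - 5Pb = 172 + 7Pb, so Pb = 100.75.
Sellers receive Ps = 100.75 + 33 = 133.75; x' = 1381 − 5·100.75 = 877.25.
Government outlay = subsidy × quantity = 33 × 877.25 = 28949.25.

Government cost = 28949.25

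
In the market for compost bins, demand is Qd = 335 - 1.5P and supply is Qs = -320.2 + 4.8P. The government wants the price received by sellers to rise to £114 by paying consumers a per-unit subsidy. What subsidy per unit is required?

At a seller price of 114, quantity supplied is -320.2 + 4.8·114 = 227.
Buyers absorb 227 only when they pay Pb with 335 − 1.5·Pb = 227, i.e. Pb = 72.
s = Ps − Pb = 114 − 72 = 42.

Required subsidy s = £42 per unit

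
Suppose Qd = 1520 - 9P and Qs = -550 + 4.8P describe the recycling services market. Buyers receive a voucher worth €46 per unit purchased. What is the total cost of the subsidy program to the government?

Pre-subsidy: 1520 - 9P = -550 + 4.8P gives P* = 150, Q* = 170.
With the rebate, buyers effectively pay Pb = Ps − 46, where Ps is the price sellers receive.
Demand in terms of Ps becomes Qd = 1520 − 9(Ps − 46) = 1934 - 9Ps. Setting this equal to supply: 1934 - 9Ps = -550 + 4.8Ps, so Ps = 180.
Buyers pay Pb = 180 − 46 = 134; Q' = -550 + 4.8·180 = 314.
Government outlay = subsidy × quantity = 46 × 314 = 14444.

Government cost = €14444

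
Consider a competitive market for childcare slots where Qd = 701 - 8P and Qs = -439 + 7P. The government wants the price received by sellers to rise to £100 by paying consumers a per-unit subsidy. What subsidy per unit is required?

Required subsidy s = £45 per unit

At a seller price of 100, quantity supplied is -439 + 7·100 = 261.
Buyers absorb 261 only when they pay Pb with 701 − 8·Pb = 261, i.e. Pb = 55.
s = Ps − Pb = 100 − 55 = 45.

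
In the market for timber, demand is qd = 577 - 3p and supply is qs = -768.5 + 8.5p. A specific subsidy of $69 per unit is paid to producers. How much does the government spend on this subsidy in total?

Government cost = $26151

Pre-subsidy: 577 - 3p = -768.5 + 8.5p gives p* = 117, q* = 226.
With the subsidy, sellers receive ps = pb + 69 for each unit, where pb is the price buyers pay.
Supply in terms of pb becomes qs = -768.5 + 8.5(pb + 69) = -182 + 8.5pb. Setting this equal to demand: 577 - 3pb = -182 + 8.5pb, so pb = 66.
Sellers receive ps = 66 + 69 = 135; q' = 577 − 3·66 = 379.
Government outlay = subsidy × quantity = 69 × 379 = 26151.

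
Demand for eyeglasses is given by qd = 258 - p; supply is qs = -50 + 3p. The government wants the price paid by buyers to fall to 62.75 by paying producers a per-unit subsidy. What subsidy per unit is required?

At a buyer price of 62.75, quantity demanded is 258 − 1·62.75 = 195.25.
Sellers supply 195.25 only when they receive ps with -50 + 3·ps = 195.25, i.e. ps = 81.75.
s = ps − pb = 81.75 − 62.75 = 19.

Required subsidy s = 19 per unit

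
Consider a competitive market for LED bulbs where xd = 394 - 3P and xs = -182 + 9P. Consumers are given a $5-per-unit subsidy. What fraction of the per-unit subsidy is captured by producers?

Pre-subsidy: 394 - 3P = -182 + 9P gives P* = 48, x* = 250.
With the rebate, buyers effectively pay Pb = Ps − 5, where Ps is the price sellers receive.
Demand in terms of Ps becomes xd = 394 − 3(Ps − 5) = 409 - 3Ps. Setting this equal to supply: 409 - 3Ps = -182 + 9Ps, so Ps = 49.25.
Buyers pay Pb = 49.25 − 5 = 44.25; x' = -182 + 9·49.25 = 261.25.
Buyers' price falls by P* − Pb = 48 − 44.25 = 3.75; sellers' price rises by Ps − P* = 49.25 − 48 = 1.25.
So producers capture 1.25/5 = 0.25 of each unit of subsidy.

Producer share = 0.25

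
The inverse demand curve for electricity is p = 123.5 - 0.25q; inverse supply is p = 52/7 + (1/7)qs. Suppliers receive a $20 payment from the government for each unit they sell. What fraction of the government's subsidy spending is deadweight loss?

DWL / government spending = 28/381

Pre-subsidy: 123.5 - 0.25q = 52/7 + (1/7)q gives q* = 3250/11 and p* = 546/11.
With the subsidy, sellers receive ps = pb + 20 for each unit, where pb is the price buyers pay.
On the curves, pb = 123.5 - 0.25q and ps = 52/7 + (1/7)q; the wedge ps − pb = 20 gives 52/7 + (1/7)q − (123.5 - 0.25q) = 20, so q' = 3810/11.
Then pb = 123.5 − 0.25·(3810/11) = 406/11 and ps = 52/7 + (1/7)·(3810/11) = 626/11.
ΔCS = ½(3250/11 + 3810/11)(546/11 − 406/11) = 494200/121; ΔPS = ½(3250/11 + 3810/11)(626/11 − 546/11) = 282400/121.
Government spending = 20 × 3810/11 = 76200/11.
DWL = ½ × 20 × (3810/11 − 3250/11) = 5600/11; fraction = (5600/11) / (76200/11) = 28/381.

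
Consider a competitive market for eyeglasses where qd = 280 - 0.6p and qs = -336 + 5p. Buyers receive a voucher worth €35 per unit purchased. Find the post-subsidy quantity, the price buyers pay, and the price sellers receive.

q' = 232.75; buyers pay €78.75; sellers receive €113.75

Pre-subsidy: 280 - 0.6p = -336 + 5p gives p* = 110, q* = 214.
With the rebate, buyers effectively pay pb = ps − 35, where ps is the price sellers receive.
Demand in terms of ps becomes qd = 280 − 0.6(ps − 35) = 301 - 0.6ps. Setting this equal to supply: 301 - 0.6ps = -336 + 5ps, so ps = 113.75.
Buyers pay pb = 113.75 − 35 = 78.75; q' = -336 + 5·113.75 = 232.75.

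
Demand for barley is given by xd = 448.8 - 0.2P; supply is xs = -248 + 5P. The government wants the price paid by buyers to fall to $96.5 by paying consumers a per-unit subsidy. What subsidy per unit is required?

Required subsidy s = $39 per unit

At a buyer price of 96.5, quantity demanded is 448.8 − 0.2·96.5 = 429.5.
Sellers supply 429.5 only when they receive Ps with -248 + 5·Ps = 429.5, i.e. Ps = 135.5.
s = Ps − Pb = 135.5 − 96.5 = 39.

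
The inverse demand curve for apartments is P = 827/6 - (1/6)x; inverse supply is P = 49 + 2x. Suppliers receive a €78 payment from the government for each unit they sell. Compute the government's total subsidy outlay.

Government cost = €6006

Pre-subsidy: 827/6 - (1/6)x = 49 + 2x gives x* = 41 and P* = 131.
With the subsidy, sellers receive Ps = Pb + 78 for each unit, where Pb is the price buyers pay.
On the curves, Pb = 827/6 - (1/6)x and Ps = 49 + 2x; the wedge Ps − Pb = 78 gives 49 + 2x − (827/6 - (1/6)x) = 78, so x' = 77.
Then Pb = 827/6 − (1/6)·77 = 125 and Ps = 49 + 2·77 = 203.
Government outlay = subsidy × quantity = 78 × 77 = 6006.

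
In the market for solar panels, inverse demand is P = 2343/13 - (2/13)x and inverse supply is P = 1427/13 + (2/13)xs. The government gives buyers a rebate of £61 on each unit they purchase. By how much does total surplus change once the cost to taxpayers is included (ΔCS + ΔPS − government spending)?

Pre-subsidy: 2343/13 - (2/13)x = 1427/13 + (2/13)x gives x* = 229 and P* = 145.
With the rebate, buyers effectively pay Pb = Ps − 61, where Ps is the price sellers receive.
On the curves, Pb = 2343/13 - (2/13)x and Ps = 1427/13 + (2/13)x; the wedge Ps − Pb = 61 gives 1427/13 + (2/13)x − (2343/13 - (2/13)x) = 61, so x' = 427.25.
Then Pb = 2343/13 − (2/13)·427.25 = 114.5 and Ps = 1427/13 + (2/13)·427.25 = 175.5.
ΔCS = ½(229 + 427.25)(145 − 114.5) = 10007.8125; ΔPS = ½(229 + 427.25)(175.5 − 145) = 10007.8125.
Government spending = 61 × 427.25 = 26062.25.
Net change = 10007.8125 + 10007.8125 − 26062.25 = -6046.625. The loss equals the DWL triangle ½·61·198.25.

Net change in total surplus = -£6046.625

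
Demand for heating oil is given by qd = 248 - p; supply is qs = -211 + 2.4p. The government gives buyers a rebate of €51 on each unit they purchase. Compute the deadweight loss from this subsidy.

Pre-subsidy: 248 - p = -211 + 2.4p gives p* = 135, q* = 113.
With the rebate, buyers effectively pay pb = ps − 51, where ps is the price sellers receive.
Demand in terms of ps becomes qd = 248 − 1(ps − 51) = 299 - ps. Setting this equal to supply: 299 - ps = -211 + 2.4ps, so ps = 150.
Buyers pay pb = 150 − 51 = 99; q' = -211 + 2.4·150 = 149.
The subsidy expands output by 149 − 113 = 36 past the efficient level; on those units the gap between marginal cost and willingness to pay runs from 0 up to 51.
DWL = ½ × 51 × 36 = 918.

Deadweight loss = €918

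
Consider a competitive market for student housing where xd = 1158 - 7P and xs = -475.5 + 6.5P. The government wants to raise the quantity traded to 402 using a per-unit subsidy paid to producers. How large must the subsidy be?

At x = 402, invert demand for the buyer price: Pb = (1158 − 402)/7 = 108; invert supply for the seller price: Ps = (402 − (-475.5))/6.5 = 135.
The subsidy must fill the gap: s = Ps − Pb = 135 − 108 = 27.

Required subsidy s = 27 per unit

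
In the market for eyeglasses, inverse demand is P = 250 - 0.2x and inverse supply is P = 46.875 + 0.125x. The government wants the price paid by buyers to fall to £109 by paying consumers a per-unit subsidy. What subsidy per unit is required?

Required subsidy s = £26 per unit

At a buyer price of 109, quantity demanded is 1250 − 5·109 = 705.
Sellers supply 705 only when they receive Ps = 46.875 + 0.125·705 = 135.
s = Ps − Pb = 135 − 109 = 26.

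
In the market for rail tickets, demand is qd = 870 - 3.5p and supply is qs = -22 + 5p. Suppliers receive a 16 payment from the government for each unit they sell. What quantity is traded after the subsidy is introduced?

Pre-subsidy: 870 - 3.5p = -22 + 5p gives p* = 1784/17, q* = 8546/17.
With the subsidy, sellers receive ps = pb + 16 for each unit, where pb is the price buyers pay.
Supply in terms of pb becomes qs = -22 + 5(pb + 16) = 58 + 5pb. Setting this equal to demand: 870 - 3.5pb = 58 + 5pb, so pb = 1624/17.
Sellers receive ps = 1624/17 + 16 = 1896/17; q' = 870 − 3.5·(1624/17) = 9106/17.

q' = 9106/17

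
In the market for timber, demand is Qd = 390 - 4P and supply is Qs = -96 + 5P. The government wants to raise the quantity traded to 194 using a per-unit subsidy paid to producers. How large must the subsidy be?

At Q = 194, invert demand for the buyer price: Pb = (390 − 194)/4 = 49; invert supply for the seller price: Ps = (194 − (-96))/5 = 58.
The subsidy must fill the gap: s = Ps − Pb = 58 − 49 = 9.

Required subsidy s = 9 per unit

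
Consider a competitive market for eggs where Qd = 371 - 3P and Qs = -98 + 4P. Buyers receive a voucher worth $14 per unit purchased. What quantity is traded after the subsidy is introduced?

Q' = 194

Pre-subsidy: 371 - 3P = -98 + 4P gives P* = 67, Q* = 170.
With the rebate, buyers effectively pay Pb = Ps − 14, where Ps is the price sellers receive.
Demand in terms of Ps becomes Qd = 371 − 3(Ps − 14) = 413 - 3Ps. Setting this equal to supply: 413 - 3Ps = -98 + 4Ps, so Ps = 73.
Buyers pay Pb = 73 − 14 = 59; Q' = -98 + 4·73 = 194.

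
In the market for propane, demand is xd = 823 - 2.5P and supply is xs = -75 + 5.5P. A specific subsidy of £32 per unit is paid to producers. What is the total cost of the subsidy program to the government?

Government cost = £19116

Pre-subsidy: 823 - 2.5P = -75 + 5.5P gives P* = 112.25, x* = 542.375.
With the subsidy, sellers receive Ps = Pb + 32 for each unit, where Pb is the price buyers pay.
Supply in terms of Pb becomes xs = -75 + 5.5(Pb + 32) = 101 + 5.5Pb. Setting this equal to demand: 823 - 2.5Pb = 101 + 5.5Pb, so Pb = 90.25.
Sellers receive Ps = 90.25 + 32 = 122.25; x' = 823 − 2.5·90.25 = 597.375.
Government outlay = subsidy × quantity = 32 × 597.375 = 19116.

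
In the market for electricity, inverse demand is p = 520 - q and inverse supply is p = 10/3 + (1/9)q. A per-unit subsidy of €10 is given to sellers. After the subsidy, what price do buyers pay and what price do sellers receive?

Pre-subsidy: 520 - q = 10/3 + (1/9)q gives q* = 465 and p* = 55.
With the subsidy, sellers receive ps = pb + 10 for each unit, where pb is the price buyers pay.
On the curves, pb = 520 - q and ps = 10/3 + (1/9)q; the wedge ps − pb = 10 gives 10/3 + (1/9)q − (520 - q) = 10, so q' = 474.
Then pb = 520 − 1·474 = 46 and ps = 10/3 + (1/9)·474 = 56.

Buyers pay €46; sellers receive €56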